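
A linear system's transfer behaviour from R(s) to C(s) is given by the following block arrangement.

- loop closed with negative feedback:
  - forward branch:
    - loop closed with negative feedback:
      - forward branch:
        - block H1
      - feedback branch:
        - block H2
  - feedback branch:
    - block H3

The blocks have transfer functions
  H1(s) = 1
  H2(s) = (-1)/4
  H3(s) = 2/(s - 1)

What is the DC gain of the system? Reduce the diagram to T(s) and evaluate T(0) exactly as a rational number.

First reduce the diagram to T(s).

1. reduce the feedback loop with forward H1 and return H2 -> 4/3
2. apply the feedback formula to [H1/(1+H1*H2)], H3 -> (4*s - 4)/(3*s + 5)
The step-2 result is T(s). Setting s = 0: T(0) = -4/5.

Answer: -4/5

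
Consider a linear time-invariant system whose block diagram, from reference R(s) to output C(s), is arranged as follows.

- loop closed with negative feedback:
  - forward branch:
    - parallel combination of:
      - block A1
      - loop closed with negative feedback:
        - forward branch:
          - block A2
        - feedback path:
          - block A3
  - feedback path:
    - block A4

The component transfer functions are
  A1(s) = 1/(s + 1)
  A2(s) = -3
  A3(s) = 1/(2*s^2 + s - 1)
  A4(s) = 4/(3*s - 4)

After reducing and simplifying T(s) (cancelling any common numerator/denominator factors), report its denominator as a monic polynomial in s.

(1) apply the feedback formula to A2, A3: (-6*s^2 - 3*s + 3)/(2*s^2 + s - 4)
(2) combine A1, [A2/(1+A2*A3)] in parallel: (-6*s^3 - 7*s^2 + s - 1)/(2*s^3 + 3*s^2 - 3*s - 4)
(3) reduce the feedback loop with forward (A1+[A2/(1+A2*A3)]) and return A4: (-18*s^4 + 3*s^3 + 31*s^2 - 7*s + 4)/(6*s^4 - 23*s^3 - 49*s^2 + 4*s + 12)
The result of step 3 is T(s) in lowest terms. Its denominator has leading coefficient 6; dividing the denominator through by 6 makes it monic.

Hence the answer: s^4 - 23*s^3/6 - 49*s^2/6 + 2*s/3 + 2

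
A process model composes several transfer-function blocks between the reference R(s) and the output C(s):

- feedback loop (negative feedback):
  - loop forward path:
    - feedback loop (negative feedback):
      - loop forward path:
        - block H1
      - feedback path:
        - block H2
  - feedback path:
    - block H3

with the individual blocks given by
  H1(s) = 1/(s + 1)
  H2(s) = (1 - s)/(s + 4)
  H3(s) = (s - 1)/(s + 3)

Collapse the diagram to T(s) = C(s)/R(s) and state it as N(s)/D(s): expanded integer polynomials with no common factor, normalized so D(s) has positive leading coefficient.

Answer: (s^2 + 7*s + 12)/(s^3 + 8*s^2 + 20*s + 11)

Working:
Step 1: collapse the loop (H1 forward, H2 return); result (s + 4)/(s^2 + 4*s + 5)
Step 2: feedback reduction of [H1/(1+H1*H2)], H3; the result is T(s) itself (integer coefficients, no common factor, positive leading denominator coefficient)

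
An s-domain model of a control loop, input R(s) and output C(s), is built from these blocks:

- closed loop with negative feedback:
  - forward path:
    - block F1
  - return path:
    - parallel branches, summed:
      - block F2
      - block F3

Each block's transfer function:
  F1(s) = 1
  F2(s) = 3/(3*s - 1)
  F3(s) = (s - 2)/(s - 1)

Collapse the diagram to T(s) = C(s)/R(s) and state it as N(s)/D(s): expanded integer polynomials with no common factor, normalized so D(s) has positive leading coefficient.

(1) add F2, F3 (parallel): (3*s^2 - 4*s - 1)/(3*s^2 - 4*s + 1)
(2) feedback reduction of F1, (F2+F3), which is the overall transfer function T(s) = C(s)/R(s) in lowest terms

Answer: (3*s^2 - 4*s + 1)/(6*s^2 - 8*s)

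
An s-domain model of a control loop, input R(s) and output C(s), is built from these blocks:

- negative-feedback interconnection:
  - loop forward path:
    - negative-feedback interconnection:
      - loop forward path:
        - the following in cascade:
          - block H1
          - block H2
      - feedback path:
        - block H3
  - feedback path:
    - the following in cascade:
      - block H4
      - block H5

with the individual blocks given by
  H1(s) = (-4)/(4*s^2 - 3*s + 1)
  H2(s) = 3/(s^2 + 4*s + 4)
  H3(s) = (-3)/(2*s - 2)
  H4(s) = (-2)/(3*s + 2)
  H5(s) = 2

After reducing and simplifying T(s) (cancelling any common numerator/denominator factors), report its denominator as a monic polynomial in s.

The answer is s^6 + 35*s^5/12 - s^4/2 - 55*s^3/12 + 5*s^2/6 + 19*s/2 - 5/3.

Reasoning:
[1] reduce the series chain H1, H2: (-12)/(4*s^4 + 13*s^3 + 5*s^2 - 8*s + 4)
[2] apply the feedback formula to (H1*H2), H3: (12 - 12*s)/(4*s^5 + 9*s^4 - 8*s^3 - 13*s^2 + 12*s + 14)
[3] multiply H4, H5 (series): (-4)/(3*s + 2)
[4] close the feedback loop around [(H1*H2)/(1+(H1*H2)*H3)], (H4*H5): (-36*s^2 + 12*s + 24)/(12*s^6 + 35*s^5 - 6*s^4 - 55*s^3 + 10*s^2 + 114*s - 20)
That last expression is T(s), already simplified. Scaling its denominator by 1/12 (the reciprocal of the leading coefficient) yields the monic denominator.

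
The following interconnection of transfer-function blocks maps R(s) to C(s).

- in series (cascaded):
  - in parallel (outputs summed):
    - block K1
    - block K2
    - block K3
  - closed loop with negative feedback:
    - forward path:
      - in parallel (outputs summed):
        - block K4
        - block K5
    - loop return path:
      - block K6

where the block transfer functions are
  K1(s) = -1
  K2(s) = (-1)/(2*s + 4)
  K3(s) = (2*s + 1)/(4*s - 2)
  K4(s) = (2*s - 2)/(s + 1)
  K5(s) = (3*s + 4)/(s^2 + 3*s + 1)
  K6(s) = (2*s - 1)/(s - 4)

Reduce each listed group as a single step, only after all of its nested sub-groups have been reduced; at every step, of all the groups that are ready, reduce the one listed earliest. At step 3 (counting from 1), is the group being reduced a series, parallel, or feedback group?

Answer: feedback

Working:
(1) sum the parallel branches K1, K2, K3
(2) sum the parallel branches K4, K5
(3) apply the feedback formula to (K4+K5), K6
(4) combine (K1+K2+K3), [(K4+K5)/(1+(K4+K5)*K6)] in series
So the answer for step 3 is feedback.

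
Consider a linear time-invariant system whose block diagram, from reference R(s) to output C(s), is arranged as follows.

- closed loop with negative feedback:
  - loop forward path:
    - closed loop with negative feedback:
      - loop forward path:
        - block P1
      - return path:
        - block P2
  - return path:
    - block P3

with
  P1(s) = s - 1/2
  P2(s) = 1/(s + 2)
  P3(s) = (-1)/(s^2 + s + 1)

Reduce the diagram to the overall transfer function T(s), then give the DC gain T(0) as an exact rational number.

The answer is -2/5.

Reasoning:
Step 1: apply the feedback formula to P1, P2 = (2*s^2 + 3*s - 2)/(4*s + 3)
Step 2: collapse the loop ([P1/(1+P1*P2)] forward, P3 return) = (2*s^4 + 5*s^3 + 3*s^2 + s - 2)/(4*s^3 + 5*s^2 + 4*s + 5)
The step-2 result is T(s). Setting s = 0: T(0) = -2/5.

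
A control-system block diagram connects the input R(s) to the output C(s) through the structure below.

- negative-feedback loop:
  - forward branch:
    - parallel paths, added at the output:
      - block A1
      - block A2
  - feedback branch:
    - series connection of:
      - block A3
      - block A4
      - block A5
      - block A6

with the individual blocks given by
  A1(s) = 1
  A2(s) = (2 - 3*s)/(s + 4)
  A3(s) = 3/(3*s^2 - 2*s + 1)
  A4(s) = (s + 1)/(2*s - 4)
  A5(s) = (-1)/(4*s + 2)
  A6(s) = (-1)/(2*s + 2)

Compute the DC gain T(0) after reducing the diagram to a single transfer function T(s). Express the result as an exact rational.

Reducing step by step:

Step 1. parallel reduction of A1, A2 = (6 - 2*s)/(s + 4)
Step 2. cascade A3, A4, A5, A6 = 3/(48*s^4 - 104*s^3 + 16*s^2 + 8*s - 16)
Step 3. collapse the loop ((A1+A2) forward, (A3*A4*A5*A6) return) = (-48*s^5 + 248*s^4 - 328*s^3 + 40*s^2 + 40*s - 48)/(24*s^5 + 44*s^4 - 200*s^3 + 36*s^2 + 5*s - 23)
Evaluating the step-3 result (the overall T(s)) at s = 0 gives T(0) = -48/(-23) = 48/23.

Answer: 48/23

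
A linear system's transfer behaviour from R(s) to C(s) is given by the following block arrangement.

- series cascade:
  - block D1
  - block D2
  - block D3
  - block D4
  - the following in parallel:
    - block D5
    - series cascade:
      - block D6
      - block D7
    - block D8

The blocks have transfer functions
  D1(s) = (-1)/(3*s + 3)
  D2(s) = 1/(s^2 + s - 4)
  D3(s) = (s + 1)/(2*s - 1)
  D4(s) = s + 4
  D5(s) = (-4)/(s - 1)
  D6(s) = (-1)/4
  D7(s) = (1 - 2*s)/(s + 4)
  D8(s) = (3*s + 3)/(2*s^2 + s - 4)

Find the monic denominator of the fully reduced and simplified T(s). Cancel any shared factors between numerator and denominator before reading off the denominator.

Reducing step by step:

Step 1: combine D6, D7 in series = (2*s - 1)/(4*s + 16)
Step 2: combine D5, (D6*D7), D8 in parallel = (4*s^4 - 24*s^3 - 105*s^2 + s + 204)/(8*s^4 + 28*s^3 - 36*s^2 - 64*s + 64)
Step 3: series reduction of D1, D2, D3, D4, (D5+(D6*D7)+D8) = (-4*s^4 + 24*s^3 + 105*s^2 - s - 204)/(48*s^6 - 348*s^4 + 240*s^3 + 540*s^2 - 672*s + 192)
T(s) is the step-3 result (common factors already cancelled). Leading coefficient of the denominator: 48. Divide through by 48 for the monic polynomial.

Answer: s^6 - 29*s^4/4 + 5*s^3 + 45*s^2/4 - 14*s + 4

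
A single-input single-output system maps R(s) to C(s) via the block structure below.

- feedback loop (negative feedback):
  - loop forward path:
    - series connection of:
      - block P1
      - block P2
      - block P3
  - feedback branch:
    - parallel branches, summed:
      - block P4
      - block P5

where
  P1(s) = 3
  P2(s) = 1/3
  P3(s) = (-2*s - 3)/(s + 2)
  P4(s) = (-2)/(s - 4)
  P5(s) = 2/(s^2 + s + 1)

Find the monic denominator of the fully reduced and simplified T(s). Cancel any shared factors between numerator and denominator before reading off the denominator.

First reduce the diagram to T(s).

Step 1. cascade P1, P2, P3 = (-2*s - 3)/(s + 2)
Step 2. reduce the parallel group P4, P5 = (-2*s^2 - 10)/(s^3 - 3*s^2 - 3*s - 4)
Step 3. close the feedback loop around (P1*P2*P3), (P4+P5) = (-2*s^4 + 3*s^3 + 15*s^2 + 17*s + 12)/(s^4 + 3*s^3 - 3*s^2 + 10*s + 22)
That last expression is T(s), already simplified, and its denominator is already monic.

Answer: s^4 + 3*s^3 - 3*s^2 + 10*s + 22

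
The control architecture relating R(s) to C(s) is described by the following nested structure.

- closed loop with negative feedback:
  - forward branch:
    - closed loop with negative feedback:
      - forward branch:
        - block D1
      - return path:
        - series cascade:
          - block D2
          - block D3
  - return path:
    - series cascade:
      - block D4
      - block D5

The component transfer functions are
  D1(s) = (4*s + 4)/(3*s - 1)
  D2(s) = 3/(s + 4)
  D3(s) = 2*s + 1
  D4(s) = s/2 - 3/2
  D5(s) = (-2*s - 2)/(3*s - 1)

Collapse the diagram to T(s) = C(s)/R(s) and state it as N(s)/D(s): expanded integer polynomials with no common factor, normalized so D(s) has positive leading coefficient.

(1) combine D2, D3 in series, giving (6*s + 3)/(s + 4)
(2) close the feedback loop around D1, (D2*D3), giving (4*s^2 + 20*s + 16)/(27*s^2 + 47*s + 8)
(3) multiply D4, D5 (series), giving (-s^2 + 2*s + 3)/(3*s - 1)
(4) close the feedback loop around [D1/(1+D1*(D2*D3))], (D4*D5), giving the overall T(s)

Answer: (-12*s^3 - 56*s^2 - 28*s + 16)/(4*s^4 - 69*s^3 - 150*s^2 - 69*s - 40)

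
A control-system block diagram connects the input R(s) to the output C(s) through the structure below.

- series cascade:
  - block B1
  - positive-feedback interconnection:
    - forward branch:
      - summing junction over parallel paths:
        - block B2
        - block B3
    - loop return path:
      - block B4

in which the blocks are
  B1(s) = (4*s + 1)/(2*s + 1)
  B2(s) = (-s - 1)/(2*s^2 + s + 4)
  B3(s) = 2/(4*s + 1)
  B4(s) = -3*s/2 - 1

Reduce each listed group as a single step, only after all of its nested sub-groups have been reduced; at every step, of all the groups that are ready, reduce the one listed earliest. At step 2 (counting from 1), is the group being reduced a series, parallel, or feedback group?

1. add B2, B3 (parallel)
2. feedback reduction of (B2+B3), B4
3. combine B1, [(B2+B3)/(1-(B2+B3)*B4)] in series
At step 2 the group reduced is feedback.

Therefore the answer is feedback.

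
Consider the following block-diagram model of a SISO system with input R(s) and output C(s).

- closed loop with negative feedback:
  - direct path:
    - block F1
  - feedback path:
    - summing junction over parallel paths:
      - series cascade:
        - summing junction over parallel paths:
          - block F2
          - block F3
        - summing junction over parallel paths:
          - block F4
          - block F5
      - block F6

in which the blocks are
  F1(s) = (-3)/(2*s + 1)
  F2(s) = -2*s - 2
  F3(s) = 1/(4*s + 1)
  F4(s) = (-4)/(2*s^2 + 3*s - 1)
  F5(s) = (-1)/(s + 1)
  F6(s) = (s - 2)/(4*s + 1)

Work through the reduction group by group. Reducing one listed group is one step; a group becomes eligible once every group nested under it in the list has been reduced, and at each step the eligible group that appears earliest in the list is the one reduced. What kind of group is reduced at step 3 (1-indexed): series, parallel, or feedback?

Step 1 - add F2, F3 (parallel)
Step 2 - add F4, F5 (parallel)
Step 3 - combine (F2+F3), (F4+F5) in series
Step 4 - reduce the parallel group ((F2+F3)*(F4+F5)), F6
Step 5 - apply the feedback formula to F1, (((F2+F3)*(F4+F5))+F6)
Step 3 collapses a series group.

Hence the answer: series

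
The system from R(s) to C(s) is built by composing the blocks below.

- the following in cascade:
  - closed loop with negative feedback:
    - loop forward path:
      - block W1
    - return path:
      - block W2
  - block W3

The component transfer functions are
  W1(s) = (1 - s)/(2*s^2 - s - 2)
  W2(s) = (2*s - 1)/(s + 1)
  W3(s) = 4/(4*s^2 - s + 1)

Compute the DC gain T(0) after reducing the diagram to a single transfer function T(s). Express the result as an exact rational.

(1) collapse the loop (W1 forward, W2 return) = (1 - s^2)/(2*s^3 - s^2 - 3)
(2) reduce the series chain [W1/(1+W1*W2)], W3 = (4 - 4*s^2)/(8*s^5 - 6*s^4 + 3*s^3 - 13*s^2 + 3*s - 3)
DC gain: substitute s = 0 into T(s) from step 2: T(0) = 4/(-3) = -4/3.

Answer: -4/3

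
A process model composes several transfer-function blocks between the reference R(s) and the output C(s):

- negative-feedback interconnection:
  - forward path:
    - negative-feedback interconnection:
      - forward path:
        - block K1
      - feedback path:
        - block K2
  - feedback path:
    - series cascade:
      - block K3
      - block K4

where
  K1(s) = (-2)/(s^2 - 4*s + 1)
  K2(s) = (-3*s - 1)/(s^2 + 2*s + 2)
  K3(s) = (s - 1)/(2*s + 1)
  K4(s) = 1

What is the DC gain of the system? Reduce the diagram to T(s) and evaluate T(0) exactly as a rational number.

Reducing step by step:

1. reduce the feedback loop with forward K1 and return K2, giving (-2*s^2 - 4*s - 4)/(s^4 - 2*s^3 - 5*s^2 + 4)
2. reduce the series chain K3, K4, giving (s - 1)/(2*s + 1)
3. feedback reduction of [K1/(1+K1*K2)], (K3*K4), giving (-4*s^3 - 10*s^2 - 12*s - 4)/(2*s^5 - 3*s^4 - 14*s^3 - 7*s^2 + 8*s + 8)
That last expression is T(s); at s = 0 only the constant terms survive, so T(0) = -4/8 = -1/2.

Answer: -1/2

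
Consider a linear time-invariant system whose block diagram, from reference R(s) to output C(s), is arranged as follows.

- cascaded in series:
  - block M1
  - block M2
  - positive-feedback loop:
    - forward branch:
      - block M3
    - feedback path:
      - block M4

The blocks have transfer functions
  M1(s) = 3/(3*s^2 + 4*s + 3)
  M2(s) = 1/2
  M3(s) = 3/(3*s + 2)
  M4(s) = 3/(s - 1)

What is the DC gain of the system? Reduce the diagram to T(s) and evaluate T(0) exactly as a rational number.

Answer: 3/22

Working:
[1] close the feedback loop around M3, M4 -> (3*s - 3)/(3*s^2 - s - 11)
[2] cascade M1, M2, [M3/(1-M3*M4)] -> (9*s - 9)/(18*s^4 + 18*s^3 - 56*s^2 - 94*s - 66)
Step 2 gives the overall T(s). Then T(0) = -9/(-66) = 3/22.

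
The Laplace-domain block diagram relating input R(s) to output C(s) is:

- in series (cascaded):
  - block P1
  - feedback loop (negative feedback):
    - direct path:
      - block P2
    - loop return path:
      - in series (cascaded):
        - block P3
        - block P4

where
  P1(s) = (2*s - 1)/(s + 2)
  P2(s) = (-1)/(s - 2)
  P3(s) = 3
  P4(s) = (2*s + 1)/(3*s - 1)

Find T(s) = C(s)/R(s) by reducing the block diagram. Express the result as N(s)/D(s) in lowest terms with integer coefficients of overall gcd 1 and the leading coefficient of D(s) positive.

First reduce the diagram to T(s).

1. reduce the series chain P3, P4 -> (6*s + 3)/(3*s - 1)
2. apply the feedback formula to P2, (P3*P4) -> (1 - 3*s)/(3*s^2 - 13*s - 1)
3. series reduction of P1, [P2/(1+P2*(P3*P4))]; the result is T(s) itself (integer coefficients, no common factor, positive leading denominator coefficient)

Answer: (-6*s^2 + 5*s - 1)/(3*s^3 - 7*s^2 - 27*s - 2)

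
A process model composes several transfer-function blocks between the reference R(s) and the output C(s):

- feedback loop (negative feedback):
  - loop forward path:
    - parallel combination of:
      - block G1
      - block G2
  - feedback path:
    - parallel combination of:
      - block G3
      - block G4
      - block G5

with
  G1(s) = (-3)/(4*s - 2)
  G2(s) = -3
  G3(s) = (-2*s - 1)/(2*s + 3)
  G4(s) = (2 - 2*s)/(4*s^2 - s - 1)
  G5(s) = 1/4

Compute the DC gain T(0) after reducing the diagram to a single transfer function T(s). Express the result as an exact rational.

(1) add G1, G2 (parallel); result (3 - 12*s)/(4*s - 2)
(2) sum the parallel branches G3, G4, G5; result (-24*s^3 - 14*s^2 - s + 25)/(32*s^3 + 40*s^2 - 20*s - 12)
(3) collapse the loop ((G1+G2) forward, (G3+G4+G5) return); result (-384*s^4 - 384*s^3 + 360*s^2 + 84*s - 36)/(416*s^4 + 192*s^3 - 190*s^2 - 311*s + 99)
That last expression is T(s); at s = 0 only the constant terms survive, so T(0) = -36/99 = -4/11.

Answer: -4/11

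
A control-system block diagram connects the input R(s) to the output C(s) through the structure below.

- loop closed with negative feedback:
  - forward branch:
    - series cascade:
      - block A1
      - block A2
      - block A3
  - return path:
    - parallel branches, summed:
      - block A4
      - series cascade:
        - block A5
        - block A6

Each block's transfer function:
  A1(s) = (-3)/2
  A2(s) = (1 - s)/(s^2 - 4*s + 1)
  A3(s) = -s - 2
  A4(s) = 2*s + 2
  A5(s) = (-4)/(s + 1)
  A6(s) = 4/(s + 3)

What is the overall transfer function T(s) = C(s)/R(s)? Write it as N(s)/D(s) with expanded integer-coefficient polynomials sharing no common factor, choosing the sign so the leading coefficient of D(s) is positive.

(1) series reduction of A1, A2, A3: (-3*s^2 - 3*s + 6)/(2*s^2 - 8*s + 2)
(2) reduce the series chain A5, A6: (-16)/(s^2 + 4*s + 3)
(3) combine A4, (A5*A6) in parallel: (2*s^3 + 10*s^2 + 14*s - 10)/(s^2 + 4*s + 3)
(4) reduce the feedback loop with forward (A1*A2*A3) and return (A4+(A5*A6)), which is the overall transfer function T(s) = C(s)/R(s) in lowest terms

Hence the answer: (3*s^4 + 15*s^3 + 15*s^2 - 15*s - 18)/(6*s^5 + 34*s^4 + 60*s^3 - 24*s^2 - 98*s + 54)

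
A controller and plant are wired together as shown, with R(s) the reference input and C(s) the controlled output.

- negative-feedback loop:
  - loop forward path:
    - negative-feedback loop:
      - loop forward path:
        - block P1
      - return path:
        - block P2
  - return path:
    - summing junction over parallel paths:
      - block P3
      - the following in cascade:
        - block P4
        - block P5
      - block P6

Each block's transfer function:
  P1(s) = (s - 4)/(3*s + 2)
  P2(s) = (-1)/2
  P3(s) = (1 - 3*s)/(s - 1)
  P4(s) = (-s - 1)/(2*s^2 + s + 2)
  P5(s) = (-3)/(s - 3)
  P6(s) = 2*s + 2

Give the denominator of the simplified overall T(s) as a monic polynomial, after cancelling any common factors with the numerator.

The answer is s^6 - 27*s^5/4 + 131*s^4/8 - 63*s^3/4 + 53*s^2/8 - 39*s/2 + 3.

Reasoning:
1. apply the feedback formula to P1, P2, giving (2*s - 8)/(5*s + 8)
2. cascade P4, P5, giving (3*s + 3)/(2*s^3 - 5*s^2 - s - 6)
3. combine P3, (P4*P5), P6 in parallel, giving (4*s^5 - 16*s^4 + 11*s^3 - s^2 + 19*s + 3)/(2*s^4 - 7*s^3 + 4*s^2 - 5*s + 6)
4. feedback reduction of [P1/(1+P1*P2)], (P3+(P4*P5)+P6), giving (4*s^5 - 30*s^4 + 64*s^3 - 42*s^2 + 52*s - 48)/(8*s^6 - 54*s^5 + 131*s^4 - 126*s^3 + 53*s^2 - 156*s + 24)
No further cancellation is possible in the step-4 result, so that is T(s). Its denominator becomes monic after dividing by the leading coefficient 8.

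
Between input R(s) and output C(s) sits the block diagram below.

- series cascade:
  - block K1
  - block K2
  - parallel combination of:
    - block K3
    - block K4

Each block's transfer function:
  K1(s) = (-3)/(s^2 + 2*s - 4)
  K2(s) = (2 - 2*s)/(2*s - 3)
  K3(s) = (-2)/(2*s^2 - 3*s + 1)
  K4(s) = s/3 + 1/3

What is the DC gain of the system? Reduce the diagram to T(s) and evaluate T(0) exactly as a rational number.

Reducing step by step:

Step 1. add K3, K4 (parallel): (2*s^3 - s^2 - 2*s - 5)/(6*s^2 - 9*s + 3)
Step 2. multiply K1, K2, (K3+K4) (series): (4*s^3 - 2*s^2 - 4*s - 10)/(4*s^4 - 29*s^2 + 38*s - 12)
DC gain: substitute s = 0 into T(s) from step 2: T(0) = -10/(-12) = 5/6.

Answer: 5/6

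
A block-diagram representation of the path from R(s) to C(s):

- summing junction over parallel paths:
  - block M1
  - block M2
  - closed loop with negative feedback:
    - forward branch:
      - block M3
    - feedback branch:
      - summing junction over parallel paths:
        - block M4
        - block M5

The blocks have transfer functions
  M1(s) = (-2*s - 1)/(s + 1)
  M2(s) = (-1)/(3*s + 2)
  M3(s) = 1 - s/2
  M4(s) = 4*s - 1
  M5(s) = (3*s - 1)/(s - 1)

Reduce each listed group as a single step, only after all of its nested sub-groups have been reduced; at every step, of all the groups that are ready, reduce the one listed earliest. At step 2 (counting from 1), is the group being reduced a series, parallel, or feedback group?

Step 1: add M4, M5 (parallel)
Step 2: feedback reduction of M3, (M4+M5)
Step 3: parallel reduction of M1, M2, [M3/(1+M3*(M4+M5))]
The group at step 2 is a feedback group.

Therefore the answer is feedback.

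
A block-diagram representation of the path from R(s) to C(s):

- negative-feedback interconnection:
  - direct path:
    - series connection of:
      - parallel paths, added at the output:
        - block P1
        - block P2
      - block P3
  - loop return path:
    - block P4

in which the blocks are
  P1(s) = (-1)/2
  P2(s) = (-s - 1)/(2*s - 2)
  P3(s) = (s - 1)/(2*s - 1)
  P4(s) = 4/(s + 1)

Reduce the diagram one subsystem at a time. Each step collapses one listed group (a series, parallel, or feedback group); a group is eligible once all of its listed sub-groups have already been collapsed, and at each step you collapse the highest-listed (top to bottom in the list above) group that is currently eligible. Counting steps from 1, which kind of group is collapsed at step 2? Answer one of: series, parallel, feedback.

(1) parallel reduction of P1, P2
(2) cascade (P1+P2), P3
(3) apply the feedback formula to ((P1+P2)*P3), P4
Step 2: series.

Therefore the answer is series.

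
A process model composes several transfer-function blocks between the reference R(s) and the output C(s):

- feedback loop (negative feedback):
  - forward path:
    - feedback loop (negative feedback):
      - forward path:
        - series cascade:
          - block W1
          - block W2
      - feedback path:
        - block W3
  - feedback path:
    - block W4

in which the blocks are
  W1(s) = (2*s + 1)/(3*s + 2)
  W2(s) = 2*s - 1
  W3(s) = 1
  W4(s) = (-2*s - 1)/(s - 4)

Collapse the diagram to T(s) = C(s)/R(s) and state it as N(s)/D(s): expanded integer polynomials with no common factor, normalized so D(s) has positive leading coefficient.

1. multiply W1, W2 (series) -> (4*s^2 - 1)/(3*s + 2)
2. collapse the loop ((W1*W2) forward, W3 return) -> (4*s^2 - 1)/(4*s^2 + 3*s + 1)
3. apply the feedback formula to [(W1*W2)/(1+(W1*W2)*W3)], W4 - this is the overall T(s), already in the required normalized form

Answer: (-4*s^3 + 16*s^2 + s - 4)/(4*s^3 + 17*s^2 + 9*s + 3)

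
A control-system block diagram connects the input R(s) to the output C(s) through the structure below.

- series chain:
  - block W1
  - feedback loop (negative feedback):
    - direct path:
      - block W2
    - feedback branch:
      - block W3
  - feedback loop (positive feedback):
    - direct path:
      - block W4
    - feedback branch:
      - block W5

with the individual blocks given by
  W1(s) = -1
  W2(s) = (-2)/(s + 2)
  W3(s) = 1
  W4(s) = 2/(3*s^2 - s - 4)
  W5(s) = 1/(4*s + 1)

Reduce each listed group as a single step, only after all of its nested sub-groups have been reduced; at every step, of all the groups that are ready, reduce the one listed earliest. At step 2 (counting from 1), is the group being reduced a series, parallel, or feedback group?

Reducing step by step:

Step 1: close the feedback loop around W2, W3
Step 2: reduce the feedback loop with forward W4 and return W5
Step 3: multiply W1, [W2/(1+W2*W3)], [W4/(1-W4*W5)] (series)
Step 2 collapses a feedback group.

Answer: feedback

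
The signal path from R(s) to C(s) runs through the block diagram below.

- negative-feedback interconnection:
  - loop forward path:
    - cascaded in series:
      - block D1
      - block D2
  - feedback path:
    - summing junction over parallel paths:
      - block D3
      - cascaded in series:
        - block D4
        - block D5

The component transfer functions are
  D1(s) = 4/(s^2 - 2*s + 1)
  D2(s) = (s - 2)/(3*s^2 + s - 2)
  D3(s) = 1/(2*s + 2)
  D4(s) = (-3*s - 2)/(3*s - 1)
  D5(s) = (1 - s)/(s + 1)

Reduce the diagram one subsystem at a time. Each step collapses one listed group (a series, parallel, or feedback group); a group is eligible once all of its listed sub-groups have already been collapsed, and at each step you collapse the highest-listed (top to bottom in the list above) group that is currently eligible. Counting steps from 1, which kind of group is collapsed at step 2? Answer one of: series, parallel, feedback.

(1) series reduction of D1, D2
(2) reduce the series chain D4, D5
(3) reduce the parallel group D3, (D4*D5)
(4) apply the feedback formula to (D1*D2), (D3+(D4*D5))
At step 2 the group reduced is series.

Therefore the answer is series.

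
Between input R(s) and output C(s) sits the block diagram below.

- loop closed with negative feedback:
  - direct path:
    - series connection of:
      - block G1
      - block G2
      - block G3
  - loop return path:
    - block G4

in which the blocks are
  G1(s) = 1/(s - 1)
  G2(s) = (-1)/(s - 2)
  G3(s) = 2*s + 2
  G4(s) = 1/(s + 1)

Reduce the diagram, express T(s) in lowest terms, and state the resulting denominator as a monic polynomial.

Reducing step by step:

Step 1 - reduce the series chain G1, G2, G3 = (-2*s - 2)/(s^2 - 3*s + 2)
Step 2 - collapse the loop ((G1*G2*G3) forward, G4 return) = (-2*s - 2)/(s^2 - 3*s)
T(s) is the step-2 result (common factors already cancelled). Leading coefficient of the denominator: 1, so no rescaling is needed.

Answer: s^2 - 3*s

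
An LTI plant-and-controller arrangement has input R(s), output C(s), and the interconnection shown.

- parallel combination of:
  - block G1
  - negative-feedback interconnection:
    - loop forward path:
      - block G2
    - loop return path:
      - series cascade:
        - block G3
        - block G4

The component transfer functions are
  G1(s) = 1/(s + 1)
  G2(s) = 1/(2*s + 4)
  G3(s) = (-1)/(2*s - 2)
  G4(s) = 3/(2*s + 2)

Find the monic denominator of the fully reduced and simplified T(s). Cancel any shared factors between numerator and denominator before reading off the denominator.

[1] multiply G3, G4 (series) -> (-3)/(4*s^2 - 4)
[2] close the feedback loop around G2, (G3*G4) -> (4*s^2 - 4)/(8*s^3 + 16*s^2 - 8*s - 19)
[3] add G1, [G2/(1+G2*(G3*G4))] (parallel) -> (12*s^3 + 20*s^2 - 12*s - 23)/(8*s^4 + 24*s^3 + 8*s^2 - 27*s - 19)
No further cancellation is possible in the step-3 result, so that is T(s). Its denominator becomes monic after dividing by the leading coefficient 8.

Final answer: s^4 + 3*s^3 + s^2 - 27*s/8 - 19/8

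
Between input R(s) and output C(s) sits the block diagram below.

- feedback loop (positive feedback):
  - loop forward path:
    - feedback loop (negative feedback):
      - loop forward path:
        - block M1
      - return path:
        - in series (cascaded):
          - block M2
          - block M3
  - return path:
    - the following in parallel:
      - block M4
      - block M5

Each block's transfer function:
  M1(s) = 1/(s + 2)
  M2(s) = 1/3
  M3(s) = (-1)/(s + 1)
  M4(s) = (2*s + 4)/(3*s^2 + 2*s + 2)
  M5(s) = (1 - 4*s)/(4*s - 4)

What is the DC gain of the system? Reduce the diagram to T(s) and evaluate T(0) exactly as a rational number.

1. cascade M2, M3 -> (-1)/(3*s + 3)
2. collapse the loop (M1 forward, (M2*M3) return) -> (3*s + 3)/(3*s^2 + 9*s + 5)
3. combine M4, M5 in parallel -> (-12*s^3 + 3*s^2 + 2*s - 14)/(12*s^3 - 4*s^2 - 8)
4. close the feedback loop around [M1/(1+M1*(M2*M3))], (M4+M5) -> (36*s^4 + 24*s^3 - 12*s^2 - 24*s - 24)/(36*s^5 + 132*s^4 + 51*s^3 - 59*s^2 - 36*s + 2)
That last expression is T(s); at s = 0 only the constant terms survive, so T(0) = -24/2 = -12.

Hence the answer: -12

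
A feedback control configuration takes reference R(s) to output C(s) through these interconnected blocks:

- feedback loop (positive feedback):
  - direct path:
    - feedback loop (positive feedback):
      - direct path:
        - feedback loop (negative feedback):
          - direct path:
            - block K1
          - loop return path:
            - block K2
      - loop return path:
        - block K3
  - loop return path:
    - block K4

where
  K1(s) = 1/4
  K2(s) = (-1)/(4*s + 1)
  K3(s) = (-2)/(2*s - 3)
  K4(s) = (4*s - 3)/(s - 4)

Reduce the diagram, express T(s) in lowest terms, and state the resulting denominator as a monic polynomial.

The answer is s^2 - 111*s/98 - 19/98.

Reasoning:
Step 1. collapse the loop (K1 forward, K2 return): (4*s + 1)/(16*s + 3)
Step 2. collapse the loop ([K1/(1+K1*K2)] forward, K3 return): (8*s^2 - 10*s - 3)/(32*s^2 - 34*s - 7)
Step 3. reduce the feedback loop with forward [[K1/(1+K1*K2)]/(1-[K1/(1+K1*K2)]*K3)] and return K4: (-8*s^3 + 42*s^2 - 37*s - 12)/(98*s^2 - 111*s - 19)
Step 3 gives the fully reduced T(s), with no common factor left to cancel. The denominator's leading coefficient is 98, so divide each of its coefficients by 98 to get the monic form.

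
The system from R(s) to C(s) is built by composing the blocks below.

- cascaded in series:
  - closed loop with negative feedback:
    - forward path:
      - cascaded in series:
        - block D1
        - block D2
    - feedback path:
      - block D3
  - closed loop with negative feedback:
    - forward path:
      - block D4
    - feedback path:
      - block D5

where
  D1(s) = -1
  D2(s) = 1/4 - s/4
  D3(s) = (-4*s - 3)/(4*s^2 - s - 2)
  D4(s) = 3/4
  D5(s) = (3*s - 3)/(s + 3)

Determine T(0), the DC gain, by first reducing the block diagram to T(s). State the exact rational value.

1. combine D1, D2 in series -> s/4 - 1/4
2. close the feedback loop around (D1*D2), D3 -> (4*s^3 - 5*s^2 - s + 2)/(12*s^2 - 3*s - 5)
3. collapse the loop (D4 forward, D5 return) -> (3*s + 9)/(13*s + 3)
4. multiply [(D1*D2)/(1+(D1*D2)*D3)], [D4/(1+D4*D5)] (series) -> (12*s^4 + 21*s^3 - 48*s^2 - 3*s + 18)/(156*s^3 - 3*s^2 - 74*s - 15)
Step 4 gives the overall T(s). Then T(0) = 18/(-15) = -6/5.

Answer: -6/5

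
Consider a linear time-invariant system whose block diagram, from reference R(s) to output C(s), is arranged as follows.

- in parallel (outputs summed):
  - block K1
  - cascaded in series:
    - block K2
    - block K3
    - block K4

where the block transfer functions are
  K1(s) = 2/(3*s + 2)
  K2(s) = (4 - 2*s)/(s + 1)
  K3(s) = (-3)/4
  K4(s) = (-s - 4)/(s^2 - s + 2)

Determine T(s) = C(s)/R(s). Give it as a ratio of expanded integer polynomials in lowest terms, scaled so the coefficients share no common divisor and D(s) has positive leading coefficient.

Step 1. cascade K2, K3, K4 gives (-3*s^2 - 6*s + 24)/(2*s^3 + 2*s + 4)
Step 2. reduce the parallel group K1, (K2*K3*K4), giving the overall T(s)

Final answer: (-5*s^3 - 24*s^2 + 64*s + 56)/(6*s^4 + 4*s^3 + 6*s^2 + 16*s + 8)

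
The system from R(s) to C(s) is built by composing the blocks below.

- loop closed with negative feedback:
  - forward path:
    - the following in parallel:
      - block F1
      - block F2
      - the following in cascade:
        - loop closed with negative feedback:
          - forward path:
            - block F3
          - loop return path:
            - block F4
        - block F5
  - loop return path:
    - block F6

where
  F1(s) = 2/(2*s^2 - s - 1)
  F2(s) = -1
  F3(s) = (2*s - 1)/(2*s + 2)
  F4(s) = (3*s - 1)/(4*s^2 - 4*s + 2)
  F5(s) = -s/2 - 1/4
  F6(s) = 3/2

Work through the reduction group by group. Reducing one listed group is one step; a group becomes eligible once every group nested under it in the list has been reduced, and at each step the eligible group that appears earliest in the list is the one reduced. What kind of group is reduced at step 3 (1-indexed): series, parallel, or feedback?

The answer is parallel.

Reasoning:
Step 1: apply the feedback formula to F3, F4
Step 2: combine [F3/(1+F3*F4)], F5 in series
Step 3: combine F1, F2, ([F3/(1+F3*F4)]*F5) in parallel
Step 4: close the feedback loop around (F1+F2+([F3/(1+F3*F4)]*F5)), F6
At step 3 the group reduced is parallel.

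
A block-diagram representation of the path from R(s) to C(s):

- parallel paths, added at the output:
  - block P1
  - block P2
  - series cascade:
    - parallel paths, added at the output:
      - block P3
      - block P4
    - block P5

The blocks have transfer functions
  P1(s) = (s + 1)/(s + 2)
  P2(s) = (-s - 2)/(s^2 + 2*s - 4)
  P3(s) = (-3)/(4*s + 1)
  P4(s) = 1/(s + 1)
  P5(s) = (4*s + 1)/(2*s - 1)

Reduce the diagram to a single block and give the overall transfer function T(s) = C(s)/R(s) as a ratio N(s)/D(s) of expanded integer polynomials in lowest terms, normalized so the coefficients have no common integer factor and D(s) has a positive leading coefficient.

First reduce the diagram to T(s).

(1) reduce the parallel group P3, P4; result (s - 2)/(4*s^2 + 5*s + 1)
(2) combine (P3+P4), P5 in series; result (s - 2)/(2*s^2 + s - 1)
(3) parallel reduction of P1, P2, ((P3+P4)*P5), giving the overall T(s)

Answer: (2*s^5 + 6*s^4 - 9*s^3 - 32*s^2 - 10*s + 24)/(2*s^5 + 9*s^4 + 3*s^3 - 20*s^2 - 8*s + 8)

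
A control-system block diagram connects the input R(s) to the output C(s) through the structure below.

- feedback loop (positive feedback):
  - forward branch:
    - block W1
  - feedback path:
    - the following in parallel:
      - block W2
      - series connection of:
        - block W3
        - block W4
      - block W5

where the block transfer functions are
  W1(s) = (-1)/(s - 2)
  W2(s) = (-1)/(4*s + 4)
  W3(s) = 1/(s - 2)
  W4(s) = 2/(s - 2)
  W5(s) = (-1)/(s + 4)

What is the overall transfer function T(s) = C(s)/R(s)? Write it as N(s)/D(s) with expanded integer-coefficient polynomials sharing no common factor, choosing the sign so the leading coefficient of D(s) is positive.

Answer: (-4*s^4 - 4*s^3 + 48*s^2 - 16*s - 64)/(4*s^5 - 4*s^4 - 61*s^3 + 132*s^2 + 84*s - 128)

Working:
Step 1. series reduction of W3, W4: 2/(s^2 - 4*s + 4)
Step 2. parallel reduction of W2, (W3*W4), W5: (-5*s^3 + 20*s^2 + 52*s)/(4*s^4 + 4*s^3 - 48*s^2 + 16*s + 64)
Step 3. reduce the feedback loop with forward W1 and return (W2+(W3*W4)+W5), which is the overall transfer function T(s) = C(s)/R(s) in lowest terms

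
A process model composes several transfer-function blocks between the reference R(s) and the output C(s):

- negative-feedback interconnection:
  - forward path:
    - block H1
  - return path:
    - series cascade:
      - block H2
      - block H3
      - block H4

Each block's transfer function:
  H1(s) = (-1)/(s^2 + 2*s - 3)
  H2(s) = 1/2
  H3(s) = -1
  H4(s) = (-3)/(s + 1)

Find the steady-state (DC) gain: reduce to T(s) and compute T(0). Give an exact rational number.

(1) series reduction of H2, H3, H4 gives 3/(2*s + 2)
(2) reduce the feedback loop with forward H1 and return (H2*H3*H4) gives (-2*s - 2)/(2*s^3 + 6*s^2 - 2*s - 9)
The step-2 result is T(s). Setting s = 0: T(0) = -2/(-9) = 2/9.

Answer: 2/9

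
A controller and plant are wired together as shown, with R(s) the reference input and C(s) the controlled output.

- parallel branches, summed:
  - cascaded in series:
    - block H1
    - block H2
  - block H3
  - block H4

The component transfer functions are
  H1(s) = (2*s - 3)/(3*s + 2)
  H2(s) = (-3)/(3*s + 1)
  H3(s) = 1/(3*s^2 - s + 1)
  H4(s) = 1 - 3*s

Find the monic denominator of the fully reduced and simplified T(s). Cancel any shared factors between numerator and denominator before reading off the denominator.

Step 1 - reduce the series chain H1, H2 = (9 - 6*s)/(9*s^2 + 9*s + 2)
Step 2 - sum the parallel branches (H1*H2), H3, H4 = (-81*s^5 - 27*s^4 - 18*s^3 + 27*s^2 - 5*s + 13)/(27*s^4 + 18*s^3 + 6*s^2 + 7*s + 2)
The result of step 2 is T(s) in lowest terms. Its denominator has leading coefficient 27; dividing the denominator through by 27 makes it monic.

Hence the answer: s^4 + 2*s^3/3 + 2*s^2/9 + 7*s/27 + 2/27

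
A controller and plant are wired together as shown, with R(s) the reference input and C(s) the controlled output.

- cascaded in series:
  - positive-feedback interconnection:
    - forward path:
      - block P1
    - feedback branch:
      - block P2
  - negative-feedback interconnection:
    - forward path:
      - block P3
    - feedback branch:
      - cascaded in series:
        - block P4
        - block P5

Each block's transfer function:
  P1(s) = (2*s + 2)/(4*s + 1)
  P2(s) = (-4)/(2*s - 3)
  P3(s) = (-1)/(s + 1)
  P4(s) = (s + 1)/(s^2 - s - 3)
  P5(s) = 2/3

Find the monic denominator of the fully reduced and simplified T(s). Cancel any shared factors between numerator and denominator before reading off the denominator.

Step 1: apply the feedback formula to P1, P2 gives (4*s^2 - 2*s - 6)/(8*s^2 - 2*s + 5)
Step 2: cascade P4, P5 gives (2*s + 2)/(3*s^2 - 3*s - 9)
Step 3: apply the feedback formula to P3, (P4*P5) gives (-3*s^2 + 3*s + 9)/(3*s^3 - 14*s - 11)
Step 4: reduce the series chain [P1/(1-P1*P2)], [P3/(1+P3*(P4*P5))] gives (-12*s^3 + 30*s^2 + 18*s - 54)/(24*s^4 - 30*s^3 - 67*s^2 + 7*s - 55)
No further cancellation is possible in the step-4 result, so that is T(s). Its denominator becomes monic after dividing by the leading coefficient 24.

Final answer: s^4 - 5*s^3/4 - 67*s^2/24 + 7*s/24 - 55/24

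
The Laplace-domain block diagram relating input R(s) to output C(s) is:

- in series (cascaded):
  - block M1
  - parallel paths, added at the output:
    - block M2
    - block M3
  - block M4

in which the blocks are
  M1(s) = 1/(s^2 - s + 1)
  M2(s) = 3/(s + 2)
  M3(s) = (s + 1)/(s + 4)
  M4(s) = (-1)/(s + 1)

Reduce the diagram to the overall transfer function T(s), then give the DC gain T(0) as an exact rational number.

Step 1 - parallel reduction of M2, M3 gives (s^2 + 6*s + 14)/(s^2 + 6*s + 8)
Step 2 - series reduction of M1, (M2+M3), M4 gives (-s^2 - 6*s - 14)/(s^5 + 6*s^4 + 8*s^3 + s^2 + 6*s + 8)
That last expression is T(s); at s = 0 only the constant terms survive, so T(0) = -14/8 = -7/4.

Hence the answer: -7/4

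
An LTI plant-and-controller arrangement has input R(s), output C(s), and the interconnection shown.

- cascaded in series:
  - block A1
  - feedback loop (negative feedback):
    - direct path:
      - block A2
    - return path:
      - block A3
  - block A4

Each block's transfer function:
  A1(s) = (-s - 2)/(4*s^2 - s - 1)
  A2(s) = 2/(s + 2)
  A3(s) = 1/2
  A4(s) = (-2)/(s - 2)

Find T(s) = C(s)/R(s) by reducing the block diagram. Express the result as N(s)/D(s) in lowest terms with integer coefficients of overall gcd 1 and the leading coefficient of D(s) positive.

Reducing step by step:

(1) feedback reduction of A2, A3 gives 2/(s + 3)
(2) series reduction of A1, [A2/(1+A2*A3)], A4, giving the overall T(s)

Answer: (4*s + 8)/(4*s^4 + 3*s^3 - 26*s^2 + 5*s + 6)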